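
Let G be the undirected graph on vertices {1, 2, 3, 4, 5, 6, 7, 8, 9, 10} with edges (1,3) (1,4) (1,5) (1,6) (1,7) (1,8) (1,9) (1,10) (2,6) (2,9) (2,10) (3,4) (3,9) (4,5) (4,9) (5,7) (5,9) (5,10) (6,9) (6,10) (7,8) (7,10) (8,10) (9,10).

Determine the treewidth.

A width-3 tree decomposition is:
Bags: B1 = {1, 6, 9, 10}  B2 = {2, 6, 9, 10}  B3 = {1, 5, 9, 10}  B4 = {1, 4, 5, 9}  B5 = {1, 5, 7, 10}  B6 = {1, 7, 8, 10}  B7 = {1, 3, 4, 9}
Tree: B1–B2, B1–B3, B3–B4, B3–B5, B5–B6, B4–B7
Every bag has size at most 4, so the width is 4 − 1 = 3 and tw(G) ≤ 3. For the lower bound, the 4 vertices {1, 7, 8, 10} are pairwise adjacent, and any tree decomposition puts a clique entirely inside one bag — forcing width ≥ 3. Therefore the treewidth is 3.

3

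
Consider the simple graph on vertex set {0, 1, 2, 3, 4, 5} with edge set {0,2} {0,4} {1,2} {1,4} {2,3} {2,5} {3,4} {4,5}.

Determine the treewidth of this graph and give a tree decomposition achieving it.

Treewidth 2.
One optimal decomposition is:
Bags: B1 = {1, 2, 4}  B2 = {2, 3, 4}  B3 = {2, 4, 5}  B4 = {0, 2, 4}
Tree: B1–B2, B2–B3, B3–B4

The largest bag has 3 vertices, giving width 2; this decomposition certifies tw(G) ≤ 2. Since 4–1–2–3–4 is a cycle in G, G is not acyclic. Forests are exactly the graphs of treewidth ≤ 1, so tw(G) ≥ 2. The upper and lower bounds meet at 2, so that is the treewidth.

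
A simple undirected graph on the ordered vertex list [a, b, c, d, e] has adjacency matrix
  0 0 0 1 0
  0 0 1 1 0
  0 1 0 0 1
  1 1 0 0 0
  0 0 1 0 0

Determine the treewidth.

A width-1 tree decomposition is:
Bags: B1 = {a, d}  B2 = {b, d}  B3 = {b, c}  B4 = {c, e}
Tree: B1–B2, B2–B3, B3–B4
Every bag has size at most 2, so the width is 2 − 1 = 1 and tw(G) ≤ 1. Any graph with an edge has treewidth ≥ 1, and G has the edge a–d. Therefore the treewidth is 1.

1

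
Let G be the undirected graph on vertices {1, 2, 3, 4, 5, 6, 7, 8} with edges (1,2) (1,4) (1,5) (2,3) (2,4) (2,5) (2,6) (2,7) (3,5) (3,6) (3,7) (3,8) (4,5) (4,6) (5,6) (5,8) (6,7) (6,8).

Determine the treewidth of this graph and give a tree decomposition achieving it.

Treewidth 3.
Bags: B1 = {2, 3, 5, 6}  B2 = {3, 5, 6, 8}  B3 = {2, 4, 5, 6}  B4 = {1, 2, 4, 5}  B5 = {2, 3, 6, 7}
Tree: B1–B2, B1–B3, B3–B4, B1–B5

The largest bag has 4 vertices, giving width 3; this decomposition certifies tw(G) ≤ 3. For the lower bound, the 4 vertices {3, 5, 6, 8} are pairwise adjacent, and any tree decomposition puts a clique entirely inside one bag — forcing width ≥ 3. The upper and lower bounds meet at 3, so that is the treewidth.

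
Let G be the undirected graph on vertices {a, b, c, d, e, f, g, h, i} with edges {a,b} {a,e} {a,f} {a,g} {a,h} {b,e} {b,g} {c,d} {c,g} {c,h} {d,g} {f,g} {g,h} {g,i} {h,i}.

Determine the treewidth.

2

A width-2 tree decomposition is:
Bags: B1 = {c, g, h}  B2 = {a, g, h}  B3 = {c, d, g}  B4 = {g, h, i}  B5 = {a, b, g}  B6 = {a, f, g}  B7 = {a, b, e}
Tree: B1–B2, B1–B3, B1–B4, B2–B5, B5–B6, B5–B7
Each bag holds 3 vertices, so the decomposition has width 2, which upper-bounds the treewidth. Conversely, {c, d, g} is a clique of size 3, and the vertices of any clique must share a bag in every tree decomposition; so some bag has ≥ 3 vertices and tw(G) ≥ 2. Combining the bounds, tw(G) = 2.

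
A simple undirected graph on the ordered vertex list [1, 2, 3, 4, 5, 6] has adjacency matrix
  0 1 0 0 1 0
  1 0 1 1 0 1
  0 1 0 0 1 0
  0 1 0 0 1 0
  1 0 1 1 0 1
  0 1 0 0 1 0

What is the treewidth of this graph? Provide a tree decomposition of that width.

Treewidth 2.
Bags: B1 = {2, 3, 5}  B2 = {1, 2, 5}  B3 = {2, 5, 6}  B4 = {2, 4, 5}
Tree: B1–B2, B2–B3, B3–B4

Every bag has size at most 3, so the width is 3 − 1 = 2 and tw(G) ≤ 2. The edges 3–5–1–2–3 form a cycle, so G is not a tree and its treewidth is at least 2. Hence tw(G) = 2 exactly.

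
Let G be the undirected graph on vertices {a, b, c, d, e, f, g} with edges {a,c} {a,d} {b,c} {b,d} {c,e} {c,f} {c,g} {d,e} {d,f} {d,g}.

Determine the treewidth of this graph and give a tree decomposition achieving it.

Treewidth 2.
One such decomposition:
Bags: B1 = {c, d, e}  B2 = {b, c, d}  B3 = {c, d, f}  B4 = {c, d, g}  B5 = {a, c, d}
Tree: B1–B2, B2–B3, B3–B4, B4–B5

Each bag holds 3 vertices, so the decomposition has width 2, which upper-bounds the treewidth. Since d–e–c–b–d is a cycle in G, G is not acyclic. Forests are exactly the graphs of treewidth ≤ 1, so tw(G) ≥ 2. Therefore the treewidth is 2.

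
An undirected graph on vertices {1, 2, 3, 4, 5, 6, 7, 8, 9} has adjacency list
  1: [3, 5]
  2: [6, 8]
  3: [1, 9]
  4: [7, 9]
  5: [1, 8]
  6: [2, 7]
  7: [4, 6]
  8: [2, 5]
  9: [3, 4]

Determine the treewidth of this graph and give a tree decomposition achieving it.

Treewidth 2.
Bags: B1 = {1, 3, 5}  B2 = {3, 5, 9}  B3 = {4, 5, 9}  B4 = {4, 5, 7}  B5 = {5, 6, 7}  B6 = {2, 5, 6}  B7 = {2, 5, 8}
Tree: B1–B2, B2–B3, B3–B4, B4–B5, B5–B6, B6–B7

Every bag has size at most 3, so the width is 3 − 1 = 2 and tw(G) ≤ 2. Since 5–1–3–9–4–7–6–2–8–5 is a cycle in G, G is not acyclic. Forests are exactly the graphs of treewidth ≤ 1, so tw(G) ≥ 2. Therefore the treewidth is 2.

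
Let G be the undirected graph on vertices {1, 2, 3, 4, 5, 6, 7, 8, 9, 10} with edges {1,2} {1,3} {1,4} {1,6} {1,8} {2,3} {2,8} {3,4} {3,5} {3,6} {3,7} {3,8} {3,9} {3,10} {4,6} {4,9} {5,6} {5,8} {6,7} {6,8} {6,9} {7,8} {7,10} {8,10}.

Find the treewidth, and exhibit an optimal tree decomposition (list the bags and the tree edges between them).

Treewidth 3.
One such decomposition:
Bags: B1 = {3, 7, 8, 10}  B2 = {3, 6, 7, 8}  B3 = {1, 3, 6, 8}  B4 = {1, 2, 3, 8}  B5 = {3, 5, 6, 8}  B6 = {1, 3, 4, 6}  B7 = {3, 4, 6, 9}
Tree: B1–B2, B2–B3, B3–B4, B2–B5, B3–B6, B6–B7

The largest bag has 4 vertices, giving width 3; this decomposition certifies tw(G) ≤ 3. On the other hand G contains the 4-clique {1, 2, 3, 8}. A clique must lie in a single bag of any decomposition, so no decomposition can have width below 3. Combining the bounds, tw(G) = 3.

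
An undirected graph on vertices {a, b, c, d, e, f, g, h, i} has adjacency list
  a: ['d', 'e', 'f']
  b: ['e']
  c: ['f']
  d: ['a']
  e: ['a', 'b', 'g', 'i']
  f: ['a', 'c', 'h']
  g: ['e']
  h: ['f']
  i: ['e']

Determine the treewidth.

1

A width-1 tree decomposition is:
Bags: B1 = {a, f}  B2 = {f, h}  B3 = {a, d}  B4 = {a, e}  B5 = {e, g}  B6 = {e, i}  B7 = {b, e}  B8 = {c, f}
Tree: B1–B2, B1–B3, B3–B4, B4–B5, B5–B6, B6–B7, B2–B8
The largest bag has 2 vertices, giving width 1; this decomposition certifies tw(G) ≤ 1. Any graph with an edge has treewidth ≥ 1, and G has the edge f–a. Combining the bounds, tw(G) = 1.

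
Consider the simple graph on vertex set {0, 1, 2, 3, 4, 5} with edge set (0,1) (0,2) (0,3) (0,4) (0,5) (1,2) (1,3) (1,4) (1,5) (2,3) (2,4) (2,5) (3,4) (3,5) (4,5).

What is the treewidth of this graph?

5

A width-5 tree decomposition is:
Bags: B1 = {0, 1, 2, 3, 4, 5}
Tree: (single bag)
With just one bag of size 6, the width is 6 − 1 = 5, so tw(G) ≤ 5. For the lower bound, the 6 vertices {0, 1, 2, 3, 4, 5} are pairwise adjacent, and any tree decomposition puts a clique entirely inside one bag — forcing width ≥ 5. The upper and lower bounds meet at 5, so that is the treewidth.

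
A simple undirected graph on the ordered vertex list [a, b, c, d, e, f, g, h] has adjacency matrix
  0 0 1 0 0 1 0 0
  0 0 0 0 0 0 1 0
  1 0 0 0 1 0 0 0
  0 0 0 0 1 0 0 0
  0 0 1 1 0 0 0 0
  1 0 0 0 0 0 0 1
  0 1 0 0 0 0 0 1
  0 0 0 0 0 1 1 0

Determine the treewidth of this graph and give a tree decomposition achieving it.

Treewidth 1.
Bags: B1 = {d, e}  B2 = {c, e}  B3 = {a, c}  B4 = {a, f}  B5 = {f, h}  B6 = {g, h}  B7 = {b, g}
Tree: B1–B2, B2–B3, B3–B4, B4–B5, B5–B6, B6–B7

Every bag has size at most 2, so the width is 2 − 1 = 1 and tw(G) ≤ 1. Any graph with an edge has treewidth ≥ 1, and G has the edge d–e. Therefore the treewidth is 1.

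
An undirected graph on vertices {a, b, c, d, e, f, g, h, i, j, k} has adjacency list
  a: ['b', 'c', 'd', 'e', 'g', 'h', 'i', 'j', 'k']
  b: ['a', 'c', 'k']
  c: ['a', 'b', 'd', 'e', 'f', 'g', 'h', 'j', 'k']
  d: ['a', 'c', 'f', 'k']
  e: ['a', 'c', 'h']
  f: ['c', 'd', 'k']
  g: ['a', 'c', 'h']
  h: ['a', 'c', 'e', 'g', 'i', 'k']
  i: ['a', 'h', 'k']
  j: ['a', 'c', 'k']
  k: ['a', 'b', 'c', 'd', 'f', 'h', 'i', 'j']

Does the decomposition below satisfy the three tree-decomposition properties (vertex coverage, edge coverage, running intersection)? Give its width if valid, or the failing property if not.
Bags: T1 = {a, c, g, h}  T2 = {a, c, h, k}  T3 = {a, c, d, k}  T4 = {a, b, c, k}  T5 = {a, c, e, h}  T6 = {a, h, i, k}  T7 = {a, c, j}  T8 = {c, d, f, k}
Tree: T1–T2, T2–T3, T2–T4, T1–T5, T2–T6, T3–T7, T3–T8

A tree decomposition must satisfy three properties: every vertex lies in some bag; for every edge, both endpoints lie together in some bag; and for every vertex, the bags containing it form a connected subtree. Here edge (k,j) lies in no bag, so the decomposition is invalid.

No — edge (k,j) lies in no bag.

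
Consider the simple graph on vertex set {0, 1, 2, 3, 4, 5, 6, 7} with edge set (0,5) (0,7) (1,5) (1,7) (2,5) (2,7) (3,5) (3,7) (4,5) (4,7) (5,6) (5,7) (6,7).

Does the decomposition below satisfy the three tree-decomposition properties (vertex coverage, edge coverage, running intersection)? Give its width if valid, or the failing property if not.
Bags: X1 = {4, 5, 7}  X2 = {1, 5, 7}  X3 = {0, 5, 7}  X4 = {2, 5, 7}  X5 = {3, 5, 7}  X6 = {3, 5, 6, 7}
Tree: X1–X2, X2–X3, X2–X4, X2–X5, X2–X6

A tree decomposition must satisfy three properties: every vertex lies in some bag; for every edge, both endpoints lie together in some bag; and for every vertex, the bags containing it form a connected subtree. Here bags containing vertex 3 are not connected in the tree, so the decomposition is invalid.

No — bags containing vertex 3 are not connected in the tree.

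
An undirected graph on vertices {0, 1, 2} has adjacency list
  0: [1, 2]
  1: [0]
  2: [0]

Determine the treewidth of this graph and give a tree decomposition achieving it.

Treewidth 1.
One such decomposition:
Bags: B1 = {0, 1}  B2 = {0, 2}
Tree: B1–B2

The largest bag has 2 vertices, giving width 1; this decomposition certifies tw(G) ≤ 1. Any graph with an edge has treewidth ≥ 1, and G has the edge 0–1. Combining the bounds, tw(G) = 1.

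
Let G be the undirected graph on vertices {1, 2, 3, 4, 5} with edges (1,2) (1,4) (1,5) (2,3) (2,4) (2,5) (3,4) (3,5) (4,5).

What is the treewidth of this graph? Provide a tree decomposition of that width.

Every bag has size at most 4, so the width is 4 − 1 = 3 and tw(G) ≤ 3. On the other hand G contains the 4-clique {1, 2, 4, 5}. A clique must lie in a single bag of any decomposition, so no decomposition can have width below 3. The upper and lower bounds meet at 3, so that is the treewidth.

Treewidth 3.
Bags: B1 = {2, 3, 4, 5}  B2 = {1, 2, 4, 5}
Tree: B1–B2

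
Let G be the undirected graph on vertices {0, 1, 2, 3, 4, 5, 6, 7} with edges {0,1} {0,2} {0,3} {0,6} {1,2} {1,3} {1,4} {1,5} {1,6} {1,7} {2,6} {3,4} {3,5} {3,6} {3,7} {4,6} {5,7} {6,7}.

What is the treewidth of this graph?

3

A width-3 tree decomposition is:
Bags: B1 = {0, 1, 3, 6}  B2 = {1, 3, 6, 7}  B3 = {1, 3, 4, 6}  B4 = {1, 3, 5, 7}  B5 = {0, 1, 2, 6}
Tree: B1–B2, B2–B3, B2–B4, B1–B5
The largest bag has 4 vertices, giving width 3; this decomposition certifies tw(G) ≤ 3. For the lower bound, the 4 vertices {0, 1, 2, 6} are pairwise adjacent, and any tree decomposition puts a clique entirely inside one bag — forcing width ≥ 3. Therefore the treewidth is 3.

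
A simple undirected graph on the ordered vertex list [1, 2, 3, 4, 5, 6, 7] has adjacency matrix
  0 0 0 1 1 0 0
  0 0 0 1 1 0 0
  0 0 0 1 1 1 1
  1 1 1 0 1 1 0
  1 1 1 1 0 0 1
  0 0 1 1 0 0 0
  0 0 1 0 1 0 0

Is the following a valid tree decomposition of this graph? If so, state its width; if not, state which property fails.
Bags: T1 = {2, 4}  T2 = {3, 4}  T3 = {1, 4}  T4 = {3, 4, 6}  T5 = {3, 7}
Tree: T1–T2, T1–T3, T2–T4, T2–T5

A tree decomposition must satisfy three properties: every vertex lies in some bag; for every edge, both endpoints lie together in some bag; and for every vertex, the bags containing it form a connected subtree. Here vertex 5 appears in no bag, so the decomposition is invalid.

No — vertex 5 appears in no bag.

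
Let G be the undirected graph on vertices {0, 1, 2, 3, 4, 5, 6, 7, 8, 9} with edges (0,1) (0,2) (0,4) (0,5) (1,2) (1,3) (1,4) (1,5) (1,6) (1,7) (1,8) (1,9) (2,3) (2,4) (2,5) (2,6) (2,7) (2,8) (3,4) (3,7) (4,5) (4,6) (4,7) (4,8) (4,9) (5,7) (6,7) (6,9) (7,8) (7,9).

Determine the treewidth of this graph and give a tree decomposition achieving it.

Treewidth 4.
One optimal decomposition is:
Bags: B1 = {0, 1, 2, 4, 5}  B2 = {1, 2, 4, 5, 7}  B3 = {1, 2, 3, 4, 7}  B4 = {1, 2, 4, 6, 7}  B5 = {1, 2, 4, 7, 8}  B6 = {1, 4, 6, 7, 9}
Tree: B1–B2, B2–B3, B3–B4, B4–B5, B4–B6

Each bag holds 5 vertices, so the decomposition has width 4, which upper-bounds the treewidth. For the lower bound, the 5 vertices {1, 4, 6, 7, 9} are pairwise adjacent, and any tree decomposition puts a clique entirely inside one bag — forcing width ≥ 4. Combining the bounds, tw(G) = 4.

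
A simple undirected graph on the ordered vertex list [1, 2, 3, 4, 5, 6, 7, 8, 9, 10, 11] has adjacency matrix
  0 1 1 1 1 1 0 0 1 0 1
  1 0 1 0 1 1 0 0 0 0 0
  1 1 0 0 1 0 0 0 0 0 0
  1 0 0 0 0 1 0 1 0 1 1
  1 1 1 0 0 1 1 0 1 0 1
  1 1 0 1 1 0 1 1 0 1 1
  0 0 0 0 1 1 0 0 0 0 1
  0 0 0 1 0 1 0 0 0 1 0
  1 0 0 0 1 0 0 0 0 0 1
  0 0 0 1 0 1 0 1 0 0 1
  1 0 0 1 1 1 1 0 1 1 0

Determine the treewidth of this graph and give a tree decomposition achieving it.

The largest bag has 4 vertices, giving width 3; this decomposition certifies tw(G) ≤ 3. For the lower bound, the 4 vertices {1, 5, 9, 11} are pairwise adjacent, and any tree decomposition puts a clique entirely inside one bag — forcing width ≥ 3. Combining the bounds, tw(G) = 3.

Treewidth 3.
One optimal decomposition is:
Bags: B1 = {1, 5, 6, 11}  B2 = {1, 2, 5, 6}  B3 = {1, 4, 6, 11}  B4 = {1, 5, 9, 11}  B5 = {1, 2, 3, 5}  B6 = {4, 6, 10, 11}  B7 = {5, 6, 7, 11}  B8 = {4, 6, 8, 10}
Tree: B1–B2, B1–B3, B1–B4, B2–B5, B3–B6, B1–B7, B6–B8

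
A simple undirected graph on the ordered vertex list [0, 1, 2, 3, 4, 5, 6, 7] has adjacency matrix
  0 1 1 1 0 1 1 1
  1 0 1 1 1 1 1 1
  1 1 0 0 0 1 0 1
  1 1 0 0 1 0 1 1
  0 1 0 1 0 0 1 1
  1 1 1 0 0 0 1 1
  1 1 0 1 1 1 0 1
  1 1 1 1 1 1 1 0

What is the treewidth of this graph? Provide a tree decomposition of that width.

Treewidth 4.
One such decomposition:
Bags: B1 = {0, 1, 3, 6, 7}  B2 = {0, 1, 5, 6, 7}  B3 = {0, 1, 2, 5, 7}  B4 = {1, 3, 4, 6, 7}
Tree: B1–B2, B2–B3, B1–B4

Every bag has size at most 5, so the width is 5 − 1 = 4 and tw(G) ≤ 4. On the other hand G contains the 5-clique {0, 1, 3, 6, 7}. A clique must lie in a single bag of any decomposition, so no decomposition can have width below 4. Therefore the treewidth is 4.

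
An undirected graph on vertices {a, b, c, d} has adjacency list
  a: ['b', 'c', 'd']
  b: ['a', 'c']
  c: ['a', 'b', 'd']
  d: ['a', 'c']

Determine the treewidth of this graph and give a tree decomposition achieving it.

Treewidth 2.
One optimal decomposition is:
Bags: B1 = {a, c, d}  B2 = {a, b, c}
Tree: B1–B2

The largest bag has 3 vertices, giving width 2; this decomposition certifies tw(G) ≤ 2. Conversely, {a, c, d} is a clique of size 3, and the vertices of any clique must share a bag in every tree decomposition; so some bag has ≥ 3 vertices and tw(G) ≥ 2. Combining the bounds, tw(G) = 2.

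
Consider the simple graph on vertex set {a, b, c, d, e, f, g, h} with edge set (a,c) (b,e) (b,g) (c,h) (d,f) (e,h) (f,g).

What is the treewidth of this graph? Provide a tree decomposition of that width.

Treewidth 1.
One such decomposition:
Bags: B1 = {d, f}  B2 = {f, g}  B3 = {b, g}  B4 = {b, e}  B5 = {e, h}  B6 = {c, h}  B7 = {a, c}
Tree: B1–B2, B2–B3, B3–B4, B4–B5, B5–B6, B6–B7

Every bag has size at most 2, so the width is 2 − 1 = 1 and tw(G) ≤ 1. Since G has at least one edge (e.g. d–f), it is not an edgeless graph, so tw(G) ≥ 1. Therefore the treewidth is 1.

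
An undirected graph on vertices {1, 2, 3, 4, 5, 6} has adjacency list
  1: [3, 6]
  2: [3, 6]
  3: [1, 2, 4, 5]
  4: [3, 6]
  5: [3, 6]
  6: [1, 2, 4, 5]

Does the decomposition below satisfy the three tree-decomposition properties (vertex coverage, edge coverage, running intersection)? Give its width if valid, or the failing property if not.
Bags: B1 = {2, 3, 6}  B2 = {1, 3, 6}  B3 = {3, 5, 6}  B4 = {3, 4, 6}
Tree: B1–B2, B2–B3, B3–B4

Vertex coverage: the bags together contain {1, 2, 3, 4, 5, 6}, the full vertex set. Edge coverage: each edge of G has both endpoints in at least one bag. Running intersection: for every vertex, the bags containing it form a connected subtree. All three properties hold, so this is a valid tree decomposition of width max|bag| − 1 = 2, and hence tw(G) ≤ 2.

Yes; width 2.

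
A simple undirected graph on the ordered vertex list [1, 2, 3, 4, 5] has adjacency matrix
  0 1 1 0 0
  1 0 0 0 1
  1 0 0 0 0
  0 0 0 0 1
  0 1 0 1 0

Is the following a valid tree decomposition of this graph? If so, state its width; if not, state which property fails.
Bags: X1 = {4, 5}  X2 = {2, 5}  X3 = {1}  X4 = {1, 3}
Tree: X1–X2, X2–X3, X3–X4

A tree decomposition must satisfy three properties: every vertex lies in some bag; for every edge, both endpoints lie together in some bag; and for every vertex, the bags containing it form a connected subtree. Here edge (2,1) lies in no bag, so the decomposition is invalid.

No — edge (2,1) lies in no bag.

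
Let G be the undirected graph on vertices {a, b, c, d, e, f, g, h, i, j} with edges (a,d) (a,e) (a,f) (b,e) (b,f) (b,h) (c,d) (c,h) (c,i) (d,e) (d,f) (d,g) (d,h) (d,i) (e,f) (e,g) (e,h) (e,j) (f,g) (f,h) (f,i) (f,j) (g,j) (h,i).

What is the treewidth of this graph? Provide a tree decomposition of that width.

Each bag holds 4 vertices, so the decomposition has width 3, which upper-bounds the treewidth. For the lower bound, the 4 vertices {c, d, h, i} are pairwise adjacent, and any tree decomposition puts a clique entirely inside one bag — forcing width ≥ 3. Hence tw(G) = 3 exactly.

Treewidth 3.
Bags: B1 = {d, e, f, g}  B2 = {a, d, e, f}  B3 = {d, e, f, h}  B4 = {b, e, f, h}  B5 = {d, f, h, i}  B6 = {c, d, h, i}  B7 = {e, f, g, j}
Tree: B1–B2, B1–B3, B3–B4, B3–B5, B5–B6, B1–B7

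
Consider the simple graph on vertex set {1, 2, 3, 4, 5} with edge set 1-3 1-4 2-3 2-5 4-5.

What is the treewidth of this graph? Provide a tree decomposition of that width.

Treewidth 2.
Bags: B1 = {2, 3, 5}  B2 = {1, 3, 5}  B3 = {1, 4, 5}
Tree: B1–B2, B2–B3

Every bag has size at most 3, so the width is 3 − 1 = 2 and tw(G) ≤ 2. For the lower bound, G contains the cycle 5–2–3–1–4–5, so G is not a forest; only forests have treewidth ≤ 1, hence tw(G) ≥ 2. Combining the bounds, tw(G) = 2.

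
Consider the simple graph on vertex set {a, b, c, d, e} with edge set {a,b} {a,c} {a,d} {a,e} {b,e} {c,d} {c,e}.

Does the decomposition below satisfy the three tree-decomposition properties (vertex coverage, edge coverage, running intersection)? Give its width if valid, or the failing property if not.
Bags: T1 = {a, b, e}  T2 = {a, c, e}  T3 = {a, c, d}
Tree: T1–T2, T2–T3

Vertex coverage: the bags together contain {a, b, c, d, e}, the full vertex set. Edge coverage: each edge of G has both endpoints in at least one bag. Running intersection: for every vertex, the bags containing it form a connected subtree. All three properties hold, so this is a valid tree decomposition of width max|bag| − 1 = 2, and hence tw(G) ≤ 2.

Yes; width 2.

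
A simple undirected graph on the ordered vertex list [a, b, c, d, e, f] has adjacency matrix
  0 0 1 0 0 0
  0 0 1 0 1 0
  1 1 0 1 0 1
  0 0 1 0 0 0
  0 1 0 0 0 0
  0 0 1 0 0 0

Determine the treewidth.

A width-1 tree decomposition is:
Bags: B1 = {b, c}  B2 = {a, c}  B3 = {c, f}  B4 = {b, e}  B5 = {c, d}
Tree: B1–B2, B2–B3, B1–B4, B2–B5
Every bag has size at most 2, so the width is 2 − 1 = 1 and tw(G) ≤ 1. Since G has at least one edge (e.g. b–c), it is not an edgeless graph, so tw(G) ≥ 1. Combining the bounds, tw(G) = 1.

1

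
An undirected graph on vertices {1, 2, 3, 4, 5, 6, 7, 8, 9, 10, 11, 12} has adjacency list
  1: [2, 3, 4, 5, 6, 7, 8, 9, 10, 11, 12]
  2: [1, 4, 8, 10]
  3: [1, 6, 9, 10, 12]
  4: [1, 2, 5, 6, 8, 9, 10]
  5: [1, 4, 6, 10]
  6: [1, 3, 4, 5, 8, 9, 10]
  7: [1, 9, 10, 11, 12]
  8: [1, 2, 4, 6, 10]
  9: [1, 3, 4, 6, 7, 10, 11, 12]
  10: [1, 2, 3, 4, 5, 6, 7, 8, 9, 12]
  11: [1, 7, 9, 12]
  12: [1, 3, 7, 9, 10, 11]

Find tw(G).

A width-4 tree decomposition is:
Bags: B1 = {1, 3, 9, 10, 12}  B2 = {1, 3, 6, 9, 10}  B3 = {1, 4, 6, 9, 10}  B4 = {1, 4, 6, 8, 10}  B5 = {1, 7, 9, 10, 12}  B6 = {1, 7, 9, 11, 12}  B7 = {1, 4, 5, 6, 10}  B8 = {1, 2, 4, 8, 10}
Tree: B1–B2, B2–B3, B3–B4, B1–B5, B5–B6, B4–B7, B4–B8
Each bag holds 5 vertices, so the decomposition has width 4, which upper-bounds the treewidth. Conversely, {1, 3, 9, 10, 12} is a clique of size 5, and the vertices of any clique must share a bag in every tree decomposition; so some bag has ≥ 5 vertices and tw(G) ≥ 4. Therefore the treewidth is 4.

4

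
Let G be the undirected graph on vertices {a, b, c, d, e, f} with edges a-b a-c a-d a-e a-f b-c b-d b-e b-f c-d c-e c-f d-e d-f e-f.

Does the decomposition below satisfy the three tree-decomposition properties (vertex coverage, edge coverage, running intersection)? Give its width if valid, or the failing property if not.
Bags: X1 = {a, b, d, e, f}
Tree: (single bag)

No — vertex c appears in no bag.

A tree decomposition must satisfy three properties: every vertex lies in some bag; for every edge, both endpoints lie together in some bag; and for every vertex, the bags containing it form a connected subtree. Here vertex c appears in no bag, so the decomposition is invalid.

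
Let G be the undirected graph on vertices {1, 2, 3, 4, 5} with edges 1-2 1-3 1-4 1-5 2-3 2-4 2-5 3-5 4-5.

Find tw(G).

3

A width-3 tree decomposition is:
Bags: B1 = {1, 2, 4, 5}  B2 = {1, 2, 3, 5}
Tree: B1–B2
Each bag holds 4 vertices, so the decomposition has width 3, which upper-bounds the treewidth. Conversely, {1, 2, 3, 5} is a clique of size 4, and the vertices of any clique must share a bag in every tree decomposition; so some bag has ≥ 4 vertices and tw(G) ≥ 3. Therefore the treewidth is 3.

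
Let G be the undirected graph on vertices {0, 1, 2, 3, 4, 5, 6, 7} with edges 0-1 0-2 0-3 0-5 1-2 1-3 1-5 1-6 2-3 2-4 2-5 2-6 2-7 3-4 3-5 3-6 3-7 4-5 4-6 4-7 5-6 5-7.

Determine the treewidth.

4

A width-4 tree decomposition is:
Bags: B1 = {2, 3, 4, 5, 7}  B2 = {2, 3, 4, 5, 6}  B3 = {1, 2, 3, 5, 6}  B4 = {0, 1, 2, 3, 5}
Tree: B1–B2, B2–B3, B3–B4
Every bag has size at most 5, so the width is 5 − 1 = 4 and tw(G) ≤ 4. Conversely, {0, 1, 2, 3, 5} is a clique of size 5, and the vertices of any clique must share a bag in every tree decomposition; so some bag has ≥ 5 vertices and tw(G) ≥ 4. Therefore the treewidth is 4.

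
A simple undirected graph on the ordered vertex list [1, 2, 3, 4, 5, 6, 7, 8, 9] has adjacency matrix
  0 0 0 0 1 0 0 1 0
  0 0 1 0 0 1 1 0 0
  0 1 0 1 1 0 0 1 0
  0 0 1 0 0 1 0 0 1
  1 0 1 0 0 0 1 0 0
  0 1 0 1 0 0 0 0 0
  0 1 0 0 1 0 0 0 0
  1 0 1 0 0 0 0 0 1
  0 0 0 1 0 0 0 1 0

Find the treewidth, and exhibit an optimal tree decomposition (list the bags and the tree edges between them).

Each bag holds 4 vertices, so the decomposition has width 3, which upper-bounds the treewidth. For the lower bound: the 4 vertex sets {1,5,7}, {8}, {3}, {2,4,6,9} are disjoint, each induces a connected subgraph, and every pair is joined by at least one edge of G. Contracting each set to a single vertex therefore yields K_{4} as a minor, and since treewidth is minor-monotone, tw(G) ≥ tw(K_{4}) = 3. The upper and lower bounds meet at 3, so that is the treewidth.

Treewidth 3.
Bags: B1 = {1, 5, 7, 8}  B2 = {3, 5, 7, 8}  B3 = {2, 3, 7, 8}  B4 = {2, 3, 8, 9}  B5 = {2, 3, 4, 9}  B6 = {2, 4, 6, 9}
Tree: B1–B2, B2–B3, B3–B4, B4–B5, B5–B6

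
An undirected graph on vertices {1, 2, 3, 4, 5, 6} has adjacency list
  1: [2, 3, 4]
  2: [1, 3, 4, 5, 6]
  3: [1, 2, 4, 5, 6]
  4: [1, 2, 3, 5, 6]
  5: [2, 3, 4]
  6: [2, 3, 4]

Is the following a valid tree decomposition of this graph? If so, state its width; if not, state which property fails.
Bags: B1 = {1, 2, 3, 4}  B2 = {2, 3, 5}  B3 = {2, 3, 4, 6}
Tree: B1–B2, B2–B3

A tree decomposition must satisfy three properties: every vertex lies in some bag; for every edge, both endpoints lie together in some bag; and for every vertex, the bags containing it form a connected subtree. Here edge (4,5) lies in no bag, so the decomposition is invalid.

No — edge (4,5) lies in no bag.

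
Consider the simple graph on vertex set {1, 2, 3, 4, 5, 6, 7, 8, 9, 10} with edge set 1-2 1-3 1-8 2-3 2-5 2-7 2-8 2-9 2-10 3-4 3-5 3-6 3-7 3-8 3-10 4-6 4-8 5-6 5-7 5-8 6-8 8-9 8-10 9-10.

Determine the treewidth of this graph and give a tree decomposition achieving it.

Treewidth 3.
Bags: B1 = {2, 3, 8, 10}  B2 = {2, 3, 5, 8}  B3 = {1, 2, 3, 8}  B4 = {3, 5, 6, 8}  B5 = {2, 8, 9, 10}  B6 = {3, 4, 6, 8}  B7 = {2, 3, 5, 7}
Tree: B1–B2, B1–B3, B2–B4, B1–B5, B4–B6, B2–B7

Each bag holds 4 vertices, so the decomposition has width 3, which upper-bounds the treewidth. Conversely, {2, 8, 9, 10} is a clique of size 4, and the vertices of any clique must share a bag in every tree decomposition; so some bag has ≥ 4 vertices and tw(G) ≥ 3. Therefore the treewidth is 3.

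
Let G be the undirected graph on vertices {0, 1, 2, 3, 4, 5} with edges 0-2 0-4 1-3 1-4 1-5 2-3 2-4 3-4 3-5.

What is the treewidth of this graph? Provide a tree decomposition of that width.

Treewidth 2.
One such decomposition:
Bags: B1 = {2, 3, 4}  B2 = {1, 3, 4}  B3 = {0, 2, 4}  B4 = {1, 3, 5}
Tree: B1–B2, B1–B3, B2–B4

Each bag holds 3 vertices, so the decomposition has width 2, which upper-bounds the treewidth. For the lower bound, the 3 vertices {0, 2, 4} are pairwise adjacent, and any tree decomposition puts a clique entirely inside one bag — forcing width ≥ 2. Hence tw(G) = 2 exactly.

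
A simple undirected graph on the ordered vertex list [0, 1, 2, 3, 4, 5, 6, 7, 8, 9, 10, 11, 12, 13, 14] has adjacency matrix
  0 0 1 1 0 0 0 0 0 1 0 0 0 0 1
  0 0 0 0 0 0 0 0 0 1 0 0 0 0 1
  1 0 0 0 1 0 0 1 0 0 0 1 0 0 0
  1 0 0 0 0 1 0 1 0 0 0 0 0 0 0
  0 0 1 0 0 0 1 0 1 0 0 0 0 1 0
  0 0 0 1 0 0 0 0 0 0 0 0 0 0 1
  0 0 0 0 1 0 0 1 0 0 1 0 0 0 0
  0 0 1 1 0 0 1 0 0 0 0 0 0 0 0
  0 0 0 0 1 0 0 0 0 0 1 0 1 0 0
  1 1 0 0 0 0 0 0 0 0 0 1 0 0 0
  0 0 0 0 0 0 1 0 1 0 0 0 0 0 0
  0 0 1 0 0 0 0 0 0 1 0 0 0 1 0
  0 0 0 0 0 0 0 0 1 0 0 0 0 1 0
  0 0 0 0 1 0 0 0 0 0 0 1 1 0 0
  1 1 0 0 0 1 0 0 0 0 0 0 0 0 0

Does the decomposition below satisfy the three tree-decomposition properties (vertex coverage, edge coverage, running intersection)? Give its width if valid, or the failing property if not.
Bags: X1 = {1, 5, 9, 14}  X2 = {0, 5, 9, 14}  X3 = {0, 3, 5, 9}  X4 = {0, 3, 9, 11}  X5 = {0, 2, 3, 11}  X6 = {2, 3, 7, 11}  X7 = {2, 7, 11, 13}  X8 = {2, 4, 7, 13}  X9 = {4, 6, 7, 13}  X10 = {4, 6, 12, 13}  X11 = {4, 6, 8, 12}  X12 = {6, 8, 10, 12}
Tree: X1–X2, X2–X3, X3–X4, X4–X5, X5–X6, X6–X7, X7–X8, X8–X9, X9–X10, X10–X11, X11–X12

Checking the three conditions: (i) the bags cover all of {0, 1, 2, 3, 4, 5, 6, 7, 8, 9, 10, 11, 12, 13, 14}; (ii) for each edge, some bag contains both endpoints; (iii) the bags containing any fixed vertex form a subtree. All hold, so the decomposition is valid with width 4 − 1 = 3.

Yes; width 3.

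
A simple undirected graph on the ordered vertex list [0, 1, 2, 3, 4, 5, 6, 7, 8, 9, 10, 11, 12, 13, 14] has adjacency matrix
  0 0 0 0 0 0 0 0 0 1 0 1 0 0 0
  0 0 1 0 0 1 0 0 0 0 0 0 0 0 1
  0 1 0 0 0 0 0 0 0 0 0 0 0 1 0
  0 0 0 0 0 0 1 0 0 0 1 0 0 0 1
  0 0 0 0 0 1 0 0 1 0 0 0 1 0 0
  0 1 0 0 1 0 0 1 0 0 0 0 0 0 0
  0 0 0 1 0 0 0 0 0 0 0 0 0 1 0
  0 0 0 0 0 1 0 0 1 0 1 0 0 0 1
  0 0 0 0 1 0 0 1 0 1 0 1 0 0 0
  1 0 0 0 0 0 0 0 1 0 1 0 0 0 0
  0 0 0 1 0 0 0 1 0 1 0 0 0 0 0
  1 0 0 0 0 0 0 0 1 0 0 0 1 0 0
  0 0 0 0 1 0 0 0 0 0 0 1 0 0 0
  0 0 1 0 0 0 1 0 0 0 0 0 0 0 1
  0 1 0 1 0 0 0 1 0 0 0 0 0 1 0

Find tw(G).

A width-3 tree decomposition is:
Bags: B1 = {0, 4, 11, 12}  B2 = {0, 4, 8, 11}  B3 = {0, 4, 8, 9}  B4 = {4, 5, 8, 9}  B5 = {5, 7, 8, 9}  B6 = {5, 7, 9, 10}  B7 = {1, 5, 7, 10}  B8 = {1, 7, 10, 14}  B9 = {1, 3, 10, 14}  B10 = {1, 2, 3, 14}  B11 = {2, 3, 13, 14}  B12 = {2, 3, 6, 13}
Tree: B1–B2, B2–B3, B3–B4, B4–B5, B5–B6, B6–B7, B7–B8, B8–B9, B9–B10, B10–B11, B11–B12
Every bag has size at most 4, so the width is 4 − 1 = 3 and tw(G) ≤ 3. For the lower bound: the 4 vertex sets {0,11,12}, {4}, {8}, {5,7,9,10} are disjoint, each induces a connected subgraph, and every pair is joined by at least one edge of G. Contracting each set to a single vertex therefore yields K_{4} as a minor, and since treewidth is minor-monotone, tw(G) ≥ tw(K_{4}) = 3. Therefore the treewidth is 3.

3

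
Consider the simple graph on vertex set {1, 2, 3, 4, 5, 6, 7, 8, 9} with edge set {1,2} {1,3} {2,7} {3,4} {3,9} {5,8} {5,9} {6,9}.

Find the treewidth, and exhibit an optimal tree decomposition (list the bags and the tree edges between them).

Every bag has size at most 2, so the width is 2 − 1 = 1 and tw(G) ≤ 1. Since G has at least one edge (e.g. 9–3), it is not an edgeless graph, so tw(G) ≥ 1. Hence tw(G) = 1 exactly.

Treewidth 1.
Bags: B1 = {3, 9}  B2 = {6, 9}  B3 = {1, 3}  B4 = {5, 9}  B5 = {5, 8}  B6 = {1, 2}  B7 = {3, 4}  B8 = {2, 7}
Tree: B1–B2, B1–B3, B1–B4, B4–B5, B3–B6, B1–B7, B6–B8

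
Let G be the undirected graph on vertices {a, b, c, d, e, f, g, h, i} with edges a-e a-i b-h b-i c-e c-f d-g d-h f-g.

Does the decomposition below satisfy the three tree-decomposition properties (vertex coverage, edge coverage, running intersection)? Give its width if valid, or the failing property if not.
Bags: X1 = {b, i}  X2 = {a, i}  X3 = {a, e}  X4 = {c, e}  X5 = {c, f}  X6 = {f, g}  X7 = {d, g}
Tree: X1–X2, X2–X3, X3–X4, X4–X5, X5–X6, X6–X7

No — vertex h appears in no bag.

A tree decomposition must satisfy three properties: every vertex lies in some bag; for every edge, both endpoints lie together in some bag; and for every vertex, the bags containing it form a connected subtree. Here vertex h appears in no bag, so the decomposition is invalid.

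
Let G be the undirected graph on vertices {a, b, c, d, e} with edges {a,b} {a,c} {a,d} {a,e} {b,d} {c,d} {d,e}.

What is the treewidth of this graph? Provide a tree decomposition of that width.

Each bag holds 3 vertices, so the decomposition has width 2, which upper-bounds the treewidth. On the other hand G contains the 3-clique {a, d, e}. A clique must lie in a single bag of any decomposition, so no decomposition can have width below 2. Therefore the treewidth is 2.

Treewidth 2.
One optimal decomposition is:
Bags: B1 = {a, b, d}  B2 = {a, d, e}  B3 = {a, c, d}
Tree: B1–B2, B1–B3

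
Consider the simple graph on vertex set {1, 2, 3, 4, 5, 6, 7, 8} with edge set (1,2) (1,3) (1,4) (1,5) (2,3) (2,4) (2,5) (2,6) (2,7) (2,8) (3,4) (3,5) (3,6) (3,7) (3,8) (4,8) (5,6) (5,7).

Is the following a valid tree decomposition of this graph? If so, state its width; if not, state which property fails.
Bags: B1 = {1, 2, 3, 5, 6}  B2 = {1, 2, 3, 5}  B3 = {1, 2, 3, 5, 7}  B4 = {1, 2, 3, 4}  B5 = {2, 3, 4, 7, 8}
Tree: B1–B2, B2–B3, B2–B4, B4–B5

A tree decomposition must satisfy three properties: every vertex lies in some bag; for every edge, both endpoints lie together in some bag; and for every vertex, the bags containing it form a connected subtree. Here bags containing vertex 7 are not connected in the tree, so the decomposition is invalid.

No — bags containing vertex 7 are not connected in the tree.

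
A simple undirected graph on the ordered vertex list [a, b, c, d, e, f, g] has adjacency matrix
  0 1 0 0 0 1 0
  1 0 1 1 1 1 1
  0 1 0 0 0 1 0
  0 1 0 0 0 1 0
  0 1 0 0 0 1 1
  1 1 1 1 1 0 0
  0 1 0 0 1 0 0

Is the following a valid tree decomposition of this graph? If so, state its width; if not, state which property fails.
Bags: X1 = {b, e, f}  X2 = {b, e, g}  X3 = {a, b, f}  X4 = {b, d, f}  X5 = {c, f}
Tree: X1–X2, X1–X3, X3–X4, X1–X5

No — edge (b,c) lies in no bag.

A tree decomposition must satisfy three properties: every vertex lies in some bag; for every edge, both endpoints lie together in some bag; and for every vertex, the bags containing it form a connected subtree. Here edge (b,c) lies in no bag, so the decomposition is invalid.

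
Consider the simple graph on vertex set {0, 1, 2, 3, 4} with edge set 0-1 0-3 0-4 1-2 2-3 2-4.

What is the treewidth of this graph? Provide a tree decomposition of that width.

The largest bag has 3 vertices, giving width 2; this decomposition certifies tw(G) ≤ 2. For the lower bound, G contains the cycle 0–3–2–1–0, so G is not a forest; only forests have treewidth ≤ 1, hence tw(G) ≥ 2. Therefore the treewidth is 2.

Treewidth 2.
One such decomposition:
Bags: B1 = {0, 2, 3}  B2 = {0, 1, 2}  B3 = {0, 2, 4}
Tree: B1–B2, B2–B3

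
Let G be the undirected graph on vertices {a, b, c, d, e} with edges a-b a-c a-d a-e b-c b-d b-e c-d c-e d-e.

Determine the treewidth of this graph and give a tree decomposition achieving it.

With just one bag of size 5, the width is 5 − 1 = 4, so tw(G) ≤ 4. For the lower bound, the 5 vertices {a, b, c, d, e} are pairwise adjacent, and any tree decomposition puts a clique entirely inside one bag — forcing width ≥ 4. Hence tw(G) = 4 exactly.

Treewidth 4.
One optimal decomposition is:
Bags: B1 = {a, b, c, d, e}
Tree: (single bag)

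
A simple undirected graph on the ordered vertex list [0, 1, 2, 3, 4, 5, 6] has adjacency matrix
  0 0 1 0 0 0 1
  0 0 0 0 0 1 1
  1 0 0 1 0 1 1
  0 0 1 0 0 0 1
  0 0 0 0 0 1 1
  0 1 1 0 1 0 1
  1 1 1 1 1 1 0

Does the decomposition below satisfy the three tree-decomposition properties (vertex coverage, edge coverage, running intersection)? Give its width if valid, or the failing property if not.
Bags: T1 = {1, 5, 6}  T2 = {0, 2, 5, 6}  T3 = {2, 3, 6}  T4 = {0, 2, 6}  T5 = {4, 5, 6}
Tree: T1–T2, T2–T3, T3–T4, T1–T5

No — bags containing vertex 0 are not connected in the tree.

A tree decomposition must satisfy three properties: every vertex lies in some bag; for every edge, both endpoints lie together in some bag; and for every vertex, the bags containing it form a connected subtree. Here bags containing vertex 0 are not connected in the tree, so the decomposition is invalid.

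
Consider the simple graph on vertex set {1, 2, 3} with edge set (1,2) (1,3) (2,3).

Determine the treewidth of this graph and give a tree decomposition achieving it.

Treewidth 2.
One such decomposition:
Bags: B1 = {1, 2, 3}
Tree: (single bag)

A single bag containing all 3 vertices is trivially a valid decomposition of width 2. For the lower bound, the 3 vertices {1, 2, 3} are pairwise adjacent, and any tree decomposition puts a clique entirely inside one bag — forcing width ≥ 2. Therefore the treewidth is 2.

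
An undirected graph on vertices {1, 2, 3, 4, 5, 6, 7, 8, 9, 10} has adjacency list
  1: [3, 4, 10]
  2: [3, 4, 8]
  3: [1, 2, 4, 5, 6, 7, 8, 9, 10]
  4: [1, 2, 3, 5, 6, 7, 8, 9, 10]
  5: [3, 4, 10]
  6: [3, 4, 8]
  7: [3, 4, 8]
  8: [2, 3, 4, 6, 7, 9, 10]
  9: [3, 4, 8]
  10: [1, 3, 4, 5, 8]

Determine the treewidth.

A width-3 tree decomposition is:
Bags: B1 = {3, 4, 8, 10}  B2 = {3, 4, 7, 8}  B3 = {3, 4, 6, 8}  B4 = {1, 3, 4, 10}  B5 = {3, 4, 8, 9}  B6 = {3, 4, 5, 10}  B7 = {2, 3, 4, 8}
Tree: B1–B2, B2–B3, B1–B4, B1–B5, B1–B6, B1–B7
Every bag has size at most 4, so the width is 4 − 1 = 3 and tw(G) ≤ 3. For the lower bound, the 4 vertices {2, 3, 4, 8} are pairwise adjacent, and any tree decomposition puts a clique entirely inside one bag — forcing width ≥ 3. Combining the bounds, tw(G) = 3.

3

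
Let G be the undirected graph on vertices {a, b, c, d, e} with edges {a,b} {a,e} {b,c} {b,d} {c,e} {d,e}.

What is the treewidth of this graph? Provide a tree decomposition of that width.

Treewidth 2.
One optimal decomposition is:
Bags: B1 = {a, b, e}  B2 = {b, d, e}  B3 = {b, c, e}
Tree: B1–B2, B2–B3

The largest bag has 3 vertices, giving width 2; this decomposition certifies tw(G) ≤ 2. The edges a–b–d–e–a form a cycle, so G is not a tree and its treewidth is at least 2. Combining the bounds, tw(G) = 2.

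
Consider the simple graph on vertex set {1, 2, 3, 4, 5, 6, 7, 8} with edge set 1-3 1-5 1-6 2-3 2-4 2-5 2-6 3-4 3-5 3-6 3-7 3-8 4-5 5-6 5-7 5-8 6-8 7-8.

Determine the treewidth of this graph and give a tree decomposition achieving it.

Treewidth 3.
Bags: B1 = {3, 5, 7, 8}  B2 = {3, 5, 6, 8}  B3 = {2, 3, 5, 6}  B4 = {2, 3, 4, 5}  B5 = {1, 3, 5, 6}
Tree: B1–B2, B2–B3, B3–B4, B3–B5

The largest bag has 4 vertices, giving width 3; this decomposition certifies tw(G) ≤ 3. Conversely, {2, 3, 4, 5} is a clique of size 4, and the vertices of any clique must share a bag in every tree decomposition; so some bag has ≥ 4 vertices and tw(G) ≥ 3. The upper and lower bounds meet at 3, so that is the treewidth.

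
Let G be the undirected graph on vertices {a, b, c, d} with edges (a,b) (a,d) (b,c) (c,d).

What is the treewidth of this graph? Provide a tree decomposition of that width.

Treewidth 2.
One optimal decomposition is:
Bags: B1 = {a, b, d}  B2 = {b, c, d}
Tree: B1–B2

Each bag holds 3 vertices, so the decomposition has width 2, which upper-bounds the treewidth. For the lower bound, G contains the cycle d–a–b–c–d, so G is not a forest; only forests have treewidth ≤ 1, hence tw(G) ≥ 2. Hence tw(G) = 2 exactly.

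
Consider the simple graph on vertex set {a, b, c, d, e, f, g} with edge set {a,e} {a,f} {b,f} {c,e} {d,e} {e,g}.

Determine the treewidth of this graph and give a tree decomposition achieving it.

Treewidth 1.
One such decomposition:
Bags: B1 = {d, e}  B2 = {a, e}  B3 = {c, e}  B4 = {a, f}  B5 = {b, f}  B6 = {e, g}
Tree: B1–B2, B2–B3, B2–B4, B4–B5, B2–B6

Each bag holds 2 vertices, so the decomposition has width 1, which upper-bounds the treewidth. Any graph with an edge has treewidth ≥ 1, and G has the edge d–e. Combining the bounds, tw(G) = 1.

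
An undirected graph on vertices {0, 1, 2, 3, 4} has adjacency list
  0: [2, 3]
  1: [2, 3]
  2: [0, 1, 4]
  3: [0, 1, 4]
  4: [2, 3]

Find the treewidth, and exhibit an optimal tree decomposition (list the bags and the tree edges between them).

Treewidth 2.
One such decomposition:
Bags: B1 = {0, 2, 3}  B2 = {2, 3, 4}  B3 = {1, 2, 3}
Tree: B1–B2, B2–B3

The largest bag has 3 vertices, giving width 2; this decomposition certifies tw(G) ≤ 2. Since 0–3–4–2–0 is a cycle in G, G is not acyclic. Forests are exactly the graphs of treewidth ≤ 1, so tw(G) ≥ 2. Therefore the treewidth is 2.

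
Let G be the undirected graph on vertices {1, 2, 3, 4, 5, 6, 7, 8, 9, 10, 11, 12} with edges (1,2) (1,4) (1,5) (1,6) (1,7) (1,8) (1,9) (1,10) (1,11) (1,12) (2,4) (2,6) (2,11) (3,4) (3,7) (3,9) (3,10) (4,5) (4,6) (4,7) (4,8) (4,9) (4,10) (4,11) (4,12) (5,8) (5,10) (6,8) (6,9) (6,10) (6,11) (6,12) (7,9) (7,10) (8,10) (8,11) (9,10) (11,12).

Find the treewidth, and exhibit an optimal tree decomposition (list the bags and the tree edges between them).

The largest bag has 5 vertices, giving width 4; this decomposition certifies tw(G) ≤ 4. For the lower bound, the 5 vertices {1, 4, 5, 8, 10} are pairwise adjacent, and any tree decomposition puts a clique entirely inside one bag — forcing width ≥ 4. Therefore the treewidth is 4.

Treewidth 4.
Bags: B1 = {1, 4, 5, 8, 10}  B2 = {1, 4, 6, 8, 10}  B3 = {1, 4, 6, 8, 11}  B4 = {1, 4, 6, 11, 12}  B5 = {1, 4, 6, 9, 10}  B6 = {1, 4, 7, 9, 10}  B7 = {1, 2, 4, 6, 11}  B8 = {3, 4, 7, 9, 10}
Tree: B1–B2, B2–B3, B3–B4, B2–B5, B5–B6, B4–B7, B6–B8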